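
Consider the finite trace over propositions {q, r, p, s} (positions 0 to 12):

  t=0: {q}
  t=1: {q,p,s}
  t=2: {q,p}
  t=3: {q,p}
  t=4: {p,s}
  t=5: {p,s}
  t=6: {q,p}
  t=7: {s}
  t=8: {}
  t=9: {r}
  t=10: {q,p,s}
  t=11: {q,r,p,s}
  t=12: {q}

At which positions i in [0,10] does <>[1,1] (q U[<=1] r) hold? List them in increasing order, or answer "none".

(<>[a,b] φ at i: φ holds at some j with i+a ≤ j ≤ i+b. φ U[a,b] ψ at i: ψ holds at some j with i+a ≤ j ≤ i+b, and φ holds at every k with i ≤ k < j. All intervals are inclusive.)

Evaluate at each i in [0,10]:
  i=0: ✗ (none in [1,1])
  i=1: ✗ (none in [2,2])
  i=2: ✗ (none in [3,3])
  i=3: ✗ (none in [4,4])
  i=4: ✗ (none in [5,5])
  i=5: ✗ (none in [6,6])
  i=6: ✗ (none in [7,7])
  i=7: ✗ (none in [8,8])
  i=8: ✓ (witness j=9)
  i=9: ✓ (witness j=10)
  i=10: ✓ (witness j=11)

8, 9, 10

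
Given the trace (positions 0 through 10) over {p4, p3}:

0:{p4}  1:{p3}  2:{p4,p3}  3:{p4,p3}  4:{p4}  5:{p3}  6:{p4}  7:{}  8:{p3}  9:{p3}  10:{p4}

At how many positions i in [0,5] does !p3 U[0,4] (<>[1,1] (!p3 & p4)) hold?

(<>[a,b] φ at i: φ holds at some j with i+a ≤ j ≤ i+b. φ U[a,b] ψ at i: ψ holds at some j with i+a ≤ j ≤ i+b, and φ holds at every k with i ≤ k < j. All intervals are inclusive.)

3

Evaluate at each i in [0,5]:
  i=0: ✗ (lhs fails at k=1 before rhs at j=3)
  i=1: ✗ (lhs fails at k=1 before rhs at j=3)
  i=2: ✗ (lhs fails at k=2 before rhs at j=3)
  i=3: ✓ (rhs at j=3)
  i=4: ✓ (rhs at j=5; lhs holds on [4,4])
  i=5: ✓ (rhs at j=5)
Positions where it holds: {3, 4, 5} → 3.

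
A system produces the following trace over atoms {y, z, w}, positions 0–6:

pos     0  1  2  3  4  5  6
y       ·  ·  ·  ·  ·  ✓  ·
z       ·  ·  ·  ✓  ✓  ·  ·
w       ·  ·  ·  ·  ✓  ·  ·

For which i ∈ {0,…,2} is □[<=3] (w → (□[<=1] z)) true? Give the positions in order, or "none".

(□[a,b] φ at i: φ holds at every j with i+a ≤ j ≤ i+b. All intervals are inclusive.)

0

Evaluate at each i in [0,2]:
  i=0: ✓ (all of [0,3])
  i=1: ✗ (fails at j=4)
  i=2: ✗ (fails at j=4)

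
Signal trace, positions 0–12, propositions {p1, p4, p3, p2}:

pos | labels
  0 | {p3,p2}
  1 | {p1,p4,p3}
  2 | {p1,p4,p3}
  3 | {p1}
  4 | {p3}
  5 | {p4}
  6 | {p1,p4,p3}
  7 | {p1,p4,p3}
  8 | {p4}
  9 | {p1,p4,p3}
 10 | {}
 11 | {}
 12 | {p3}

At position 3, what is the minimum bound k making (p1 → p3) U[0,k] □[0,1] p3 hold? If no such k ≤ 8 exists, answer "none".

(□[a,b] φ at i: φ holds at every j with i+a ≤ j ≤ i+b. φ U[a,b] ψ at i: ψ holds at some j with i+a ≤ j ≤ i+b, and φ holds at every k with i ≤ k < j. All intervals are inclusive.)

Need earliest j ≥ 3 with □[0,1] p3, and (p1 → p3) at every k in [3,j-1].
  j=3: rhs fails.
  j=4: rhs fails.
  j=5: rhs fails.
  j=6: rhs holds but lhs fails at k=3.
  j=7: rhs fails.
  j=8: rhs fails.
  j=9: rhs fails.
  j=10: rhs fails.
  j=11: rhs fails.
No witness within the range → none.

none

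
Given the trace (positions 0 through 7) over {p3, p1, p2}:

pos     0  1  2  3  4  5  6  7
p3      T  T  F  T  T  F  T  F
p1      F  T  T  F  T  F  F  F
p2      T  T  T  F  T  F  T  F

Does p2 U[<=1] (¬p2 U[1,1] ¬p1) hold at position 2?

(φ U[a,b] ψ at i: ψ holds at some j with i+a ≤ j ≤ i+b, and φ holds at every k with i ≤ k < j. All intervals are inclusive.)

False

Need some j in [2,3] with (¬p2 U[1,1] ¬p1), and p2 at every k in [2,j-1].
  j=2: (¬p2 U[1,1] ¬p1) — fails.
  j=3: (¬p2 U[1,1] ¬p1) — fails.
No j in the window works → until fails.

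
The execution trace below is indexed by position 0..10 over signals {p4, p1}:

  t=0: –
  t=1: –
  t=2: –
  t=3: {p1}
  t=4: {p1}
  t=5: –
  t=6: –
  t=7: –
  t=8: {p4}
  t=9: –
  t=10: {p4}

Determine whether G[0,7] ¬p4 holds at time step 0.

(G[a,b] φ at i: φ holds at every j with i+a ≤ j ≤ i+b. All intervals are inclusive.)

Yes

Check ¬p4 at every j in [0,7]:
  j=0: true
  j=1: true
  j=2: true
  j=3: true
  j=4: true
  j=5: true
  j=6: true
  j=7: true
All positions satisfy it → formula holds.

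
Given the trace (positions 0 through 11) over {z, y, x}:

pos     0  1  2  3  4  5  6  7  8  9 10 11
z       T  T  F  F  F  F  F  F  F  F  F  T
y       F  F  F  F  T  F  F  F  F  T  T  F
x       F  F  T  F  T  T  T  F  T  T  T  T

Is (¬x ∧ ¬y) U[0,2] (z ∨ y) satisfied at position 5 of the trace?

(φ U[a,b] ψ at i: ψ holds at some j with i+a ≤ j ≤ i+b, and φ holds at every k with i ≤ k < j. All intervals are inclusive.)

False

Need some j in [5,7] with (z ∨ y), and (¬x ∧ ¬y) at every k in [5,j-1].
  j=5: (z ∨ y) false.
  j=6: (z ∨ y) false.
  j=7: (z ∨ y) false.
No j in the window works → until fails.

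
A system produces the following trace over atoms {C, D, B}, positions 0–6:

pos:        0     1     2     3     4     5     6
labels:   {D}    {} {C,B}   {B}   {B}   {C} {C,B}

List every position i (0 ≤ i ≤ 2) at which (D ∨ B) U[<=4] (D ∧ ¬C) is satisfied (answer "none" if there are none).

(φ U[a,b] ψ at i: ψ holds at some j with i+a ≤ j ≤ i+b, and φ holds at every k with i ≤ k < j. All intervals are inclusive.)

0

Evaluate at each i in [0,2]:
  i=0: ✓ (rhs at j=0)
  i=1: ✗ (no rhs in [1,5])
  i=2: ✗ (no rhs in [2,6])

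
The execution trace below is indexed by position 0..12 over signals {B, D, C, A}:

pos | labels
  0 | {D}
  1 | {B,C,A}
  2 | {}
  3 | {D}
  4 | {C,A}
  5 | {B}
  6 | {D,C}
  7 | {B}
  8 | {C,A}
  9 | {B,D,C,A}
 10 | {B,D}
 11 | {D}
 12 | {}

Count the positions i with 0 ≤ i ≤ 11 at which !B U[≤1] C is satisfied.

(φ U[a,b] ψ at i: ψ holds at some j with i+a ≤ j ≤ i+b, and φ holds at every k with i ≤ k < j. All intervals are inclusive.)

Evaluate at each i in [0,11]:
  i=0: ✓ (rhs at j=1; lhs holds on [0,0])
  i=1: ✓ (rhs at j=1)
  i=2: ✗ (no rhs in [2,3])
  i=3: ✓ (rhs at j=4; lhs holds on [3,3])
  i=4: ✓ (rhs at j=4)
  i=5: ✗ (lhs fails at k=5 before rhs at j=6)
  i=6: ✓ (rhs at j=6)
  i=7: ✗ (lhs fails at k=7 before rhs at j=8)
  i=8: ✓ (rhs at j=8)
  i=9: ✓ (rhs at j=9)
  i=10: ✗ (no rhs in [10,11])
  i=11: ✗ (no rhs in [11,12])
Positions where it holds: {0, 1, 3, 4, 6, 8, 9} → 7.

7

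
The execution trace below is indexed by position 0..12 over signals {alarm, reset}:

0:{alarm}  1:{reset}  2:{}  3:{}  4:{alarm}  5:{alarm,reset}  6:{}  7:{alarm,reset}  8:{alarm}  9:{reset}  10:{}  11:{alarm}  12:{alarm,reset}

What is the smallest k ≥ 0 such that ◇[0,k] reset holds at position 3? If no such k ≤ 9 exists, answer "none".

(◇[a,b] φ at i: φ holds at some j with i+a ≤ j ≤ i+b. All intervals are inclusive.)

Scan j = 3,4,… for reset:
  j=3: fails
  j=4: fails
  j=5: holds
First hit at j=5, so smallest k = 5-3 = 2.

2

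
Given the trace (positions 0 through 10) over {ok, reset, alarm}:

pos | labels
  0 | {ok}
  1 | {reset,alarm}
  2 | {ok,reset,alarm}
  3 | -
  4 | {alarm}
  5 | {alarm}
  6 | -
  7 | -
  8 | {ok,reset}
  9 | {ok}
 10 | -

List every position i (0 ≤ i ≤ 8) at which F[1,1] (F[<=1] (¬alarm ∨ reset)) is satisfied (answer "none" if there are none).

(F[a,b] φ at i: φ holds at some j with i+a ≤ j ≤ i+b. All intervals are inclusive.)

0, 1, 2, 4, 5, 6, 7, 8

Evaluate at each i in [0,8]:
  i=0: ✓ (witness j=1)
  i=1: ✓ (witness j=2)
  i=2: ✓ (witness j=3)
  i=3: ✗ (none in [4,4])
  i=4: ✓ (witness j=5)
  i=5: ✓ (witness j=6)
  i=6: ✓ (witness j=7)
  i=7: ✓ (witness j=8)
  i=8: ✓ (witness j=9)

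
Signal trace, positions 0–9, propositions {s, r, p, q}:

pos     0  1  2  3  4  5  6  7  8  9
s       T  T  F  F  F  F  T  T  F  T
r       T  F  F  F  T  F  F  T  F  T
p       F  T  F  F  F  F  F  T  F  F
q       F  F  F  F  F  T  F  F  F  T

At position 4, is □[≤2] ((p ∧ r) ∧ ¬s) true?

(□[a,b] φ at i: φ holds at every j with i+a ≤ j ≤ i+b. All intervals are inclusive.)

Check ((p ∧ r) ∧ ¬s) at every j in [4,6]:
  j=4: false
  j=5: false
  j=6: false
Fails at j=4 → formula fails.

Does not hold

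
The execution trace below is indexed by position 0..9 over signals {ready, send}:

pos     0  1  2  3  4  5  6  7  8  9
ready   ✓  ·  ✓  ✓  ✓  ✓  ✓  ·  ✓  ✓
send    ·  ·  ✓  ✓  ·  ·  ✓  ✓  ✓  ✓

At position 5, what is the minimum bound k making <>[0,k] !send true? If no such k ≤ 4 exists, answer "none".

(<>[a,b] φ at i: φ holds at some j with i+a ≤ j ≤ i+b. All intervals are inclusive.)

0

Scan j = 5,6,… for !send:
  j=5: holds
First hit at j=5, so smallest k = 5-5 = 0.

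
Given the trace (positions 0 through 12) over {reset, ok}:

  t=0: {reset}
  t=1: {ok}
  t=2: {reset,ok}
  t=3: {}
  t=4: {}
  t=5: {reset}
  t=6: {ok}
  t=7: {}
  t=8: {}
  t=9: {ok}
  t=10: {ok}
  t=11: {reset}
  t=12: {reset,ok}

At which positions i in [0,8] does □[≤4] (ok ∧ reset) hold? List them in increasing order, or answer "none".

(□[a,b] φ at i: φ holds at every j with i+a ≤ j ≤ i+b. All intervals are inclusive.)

Evaluate at each i in [0,8]:
  i=0: ✗ (fails at j=0)
  i=1: ✗ (fails at j=1)
  i=2: ✗ (fails at j=3)
  i=3: ✗ (fails at j=3)
  i=4: ✗ (fails at j=4)
  i=5: ✗ (fails at j=5)
  i=6: ✗ (fails at j=6)
  i=7: ✗ (fails at j=7)
  i=8: ✗ (fails at j=8)

none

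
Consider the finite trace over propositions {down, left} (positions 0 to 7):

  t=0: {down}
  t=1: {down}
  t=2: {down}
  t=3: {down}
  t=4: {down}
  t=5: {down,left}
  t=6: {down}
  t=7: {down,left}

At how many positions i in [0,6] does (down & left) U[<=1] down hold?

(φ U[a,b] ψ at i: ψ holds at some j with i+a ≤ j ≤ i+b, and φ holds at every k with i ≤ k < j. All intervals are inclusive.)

7

Evaluate at each i in [0,6]:
  i=0: ✓ (rhs at j=0)
  i=1: ✓ (rhs at j=1)
  i=2: ✓ (rhs at j=2)
  i=3: ✓ (rhs at j=3)
  i=4: ✓ (rhs at j=4)
  i=5: ✓ (rhs at j=5)
  i=6: ✓ (rhs at j=6)
Positions where it holds: {0, 1, 2, 3, 4, 5, 6} → 7.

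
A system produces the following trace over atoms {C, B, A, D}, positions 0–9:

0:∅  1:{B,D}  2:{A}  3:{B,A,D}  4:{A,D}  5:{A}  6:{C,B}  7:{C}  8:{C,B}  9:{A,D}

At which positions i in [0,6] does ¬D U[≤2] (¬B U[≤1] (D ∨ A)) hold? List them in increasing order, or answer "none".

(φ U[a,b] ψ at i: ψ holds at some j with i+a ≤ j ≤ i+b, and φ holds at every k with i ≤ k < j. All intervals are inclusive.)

0, 1, 2, 3, 4, 5

Evaluate at each i in [0,6]:
  i=0: ✓ (rhs at j=0)
  i=1: ✓ (rhs at j=1)
  i=2: ✓ (rhs at j=2)
  i=3: ✓ (rhs at j=3)
  i=4: ✓ (rhs at j=4)
  i=5: ✓ (rhs at j=5)
  i=6: ✗ (no rhs in [6,8])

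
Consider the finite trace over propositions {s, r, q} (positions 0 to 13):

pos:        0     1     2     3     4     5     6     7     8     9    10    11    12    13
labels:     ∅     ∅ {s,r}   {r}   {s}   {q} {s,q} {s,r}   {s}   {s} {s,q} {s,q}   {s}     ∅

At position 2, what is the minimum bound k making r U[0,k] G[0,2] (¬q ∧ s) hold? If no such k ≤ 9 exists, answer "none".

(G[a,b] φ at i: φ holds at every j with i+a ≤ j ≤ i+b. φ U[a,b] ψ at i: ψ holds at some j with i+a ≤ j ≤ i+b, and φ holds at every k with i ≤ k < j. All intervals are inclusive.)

none

Need earliest j ≥ 2 with G[0,2] (¬q ∧ s), and r at every k in [2,j-1].
  j=2: rhs fails.
  j=3: rhs fails.
  j=4: rhs fails.
  j=5: rhs fails.
  j=6: rhs fails.
  j=7: rhs holds but lhs fails at k=4.
  j=8: rhs fails.
  j=9: rhs fails.
  j=10: rhs fails.
  j=11: rhs fails.
No witness within the range → none.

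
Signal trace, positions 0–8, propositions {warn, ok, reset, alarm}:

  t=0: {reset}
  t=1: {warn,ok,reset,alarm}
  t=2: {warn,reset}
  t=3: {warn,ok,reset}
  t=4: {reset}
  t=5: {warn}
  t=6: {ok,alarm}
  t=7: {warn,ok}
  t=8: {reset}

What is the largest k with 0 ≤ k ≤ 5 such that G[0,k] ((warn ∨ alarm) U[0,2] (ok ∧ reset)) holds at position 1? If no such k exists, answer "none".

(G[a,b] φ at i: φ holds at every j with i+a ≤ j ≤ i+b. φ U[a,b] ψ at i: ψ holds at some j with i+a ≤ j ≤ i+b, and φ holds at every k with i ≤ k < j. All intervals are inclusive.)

((warn ∨ alarm) U[0,2] (ok ∧ reset)) must hold from j=1 onward; find where it first fails.
  j=1: holds
  j=2: holds
  j=3: holds
  j=4: fails
Holds on [1,3], so largest k = 2.

2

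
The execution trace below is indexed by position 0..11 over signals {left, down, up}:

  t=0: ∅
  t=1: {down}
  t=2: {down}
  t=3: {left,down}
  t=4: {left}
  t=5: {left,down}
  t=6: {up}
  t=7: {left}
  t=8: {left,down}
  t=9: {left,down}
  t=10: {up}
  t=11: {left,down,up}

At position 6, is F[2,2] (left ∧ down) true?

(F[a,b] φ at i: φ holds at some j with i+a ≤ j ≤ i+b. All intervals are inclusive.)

Check (left ∧ down) at each j in [8,8]:
  j=8: true
Found at j=8 → formula holds.

Yes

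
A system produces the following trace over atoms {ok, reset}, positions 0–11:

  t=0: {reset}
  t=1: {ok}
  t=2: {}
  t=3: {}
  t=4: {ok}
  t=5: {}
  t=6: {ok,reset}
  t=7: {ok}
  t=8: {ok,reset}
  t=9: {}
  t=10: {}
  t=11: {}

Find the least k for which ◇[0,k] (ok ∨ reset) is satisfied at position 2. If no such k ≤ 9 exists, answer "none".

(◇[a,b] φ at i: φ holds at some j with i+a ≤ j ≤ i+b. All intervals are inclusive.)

2

Scan j = 2,3,… for (ok ∨ reset):
  j=2: fails
  j=3: fails
  j=4: holds
First hit at j=4, so smallest k = 4-2 = 2.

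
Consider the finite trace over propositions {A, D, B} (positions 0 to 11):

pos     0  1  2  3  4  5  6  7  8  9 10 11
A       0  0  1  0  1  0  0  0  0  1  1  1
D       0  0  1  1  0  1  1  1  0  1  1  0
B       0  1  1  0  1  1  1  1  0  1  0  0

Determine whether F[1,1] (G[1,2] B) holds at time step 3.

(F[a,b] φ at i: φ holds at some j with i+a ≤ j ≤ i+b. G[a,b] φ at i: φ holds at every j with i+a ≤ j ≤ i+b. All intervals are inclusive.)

Holds

Check G[1,2] B at each j in [4,4]:
  j=4: holds on [5,6]
Found at j=4 → formula holds.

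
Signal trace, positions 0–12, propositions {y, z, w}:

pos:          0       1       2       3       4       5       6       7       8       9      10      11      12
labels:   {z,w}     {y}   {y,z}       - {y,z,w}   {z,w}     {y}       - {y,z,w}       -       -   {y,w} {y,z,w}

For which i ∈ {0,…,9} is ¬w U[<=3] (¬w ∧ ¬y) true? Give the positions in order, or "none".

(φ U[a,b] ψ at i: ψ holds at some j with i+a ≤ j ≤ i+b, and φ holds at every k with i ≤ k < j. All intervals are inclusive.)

1, 2, 3, 6, 7, 9

Evaluate at each i in [0,9]:
  i=0: ✗ (lhs fails at k=0 before rhs at j=3)
  i=1: ✓ (rhs at j=3; lhs holds on [1,2])
  i=2: ✓ (rhs at j=3; lhs holds on [2,2])
  i=3: ✓ (rhs at j=3)
  i=4: ✗ (lhs fails at k=4 before rhs at j=7)
  i=5: ✗ (lhs fails at k=5 before rhs at j=7)
  i=6: ✓ (rhs at j=7; lhs holds on [6,6])
  i=7: ✓ (rhs at j=7)
  i=8: ✗ (lhs fails at k=8 before rhs at j=9)
  i=9: ✓ (rhs at j=9)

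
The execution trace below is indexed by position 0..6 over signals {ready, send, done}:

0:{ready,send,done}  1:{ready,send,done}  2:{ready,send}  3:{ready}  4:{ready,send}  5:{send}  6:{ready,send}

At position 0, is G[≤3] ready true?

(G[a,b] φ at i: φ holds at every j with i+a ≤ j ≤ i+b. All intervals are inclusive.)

Check ready at every j in [0,3]:
  j=0: true
  j=1: true
  j=2: true
  j=3: true
All positions satisfy it → formula holds.

Yes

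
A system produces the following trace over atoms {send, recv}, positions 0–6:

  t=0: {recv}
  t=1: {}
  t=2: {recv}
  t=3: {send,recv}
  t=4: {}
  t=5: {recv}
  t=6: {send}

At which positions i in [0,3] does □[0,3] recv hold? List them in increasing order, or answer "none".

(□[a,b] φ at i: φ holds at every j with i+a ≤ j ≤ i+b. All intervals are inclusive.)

none

Evaluate at each i in [0,3]:
  i=0: ✗ (fails at j=1)
  i=1: ✗ (fails at j=1)
  i=2: ✗ (fails at j=4)
  i=3: ✗ (fails at j=4)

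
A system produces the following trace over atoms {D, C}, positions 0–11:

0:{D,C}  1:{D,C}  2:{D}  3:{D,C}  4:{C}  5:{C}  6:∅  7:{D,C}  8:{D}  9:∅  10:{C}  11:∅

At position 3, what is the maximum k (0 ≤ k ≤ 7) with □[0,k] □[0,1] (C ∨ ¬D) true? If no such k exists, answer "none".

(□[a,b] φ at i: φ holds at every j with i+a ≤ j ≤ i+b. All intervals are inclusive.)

□[0,1] (C ∨ ¬D) must hold from j=3 onward; find where it first fails.
  j=3: holds
  j=4: holds
  j=5: holds
  j=6: holds
  j=7: fails
Holds on [3,6], so largest k = 3.

3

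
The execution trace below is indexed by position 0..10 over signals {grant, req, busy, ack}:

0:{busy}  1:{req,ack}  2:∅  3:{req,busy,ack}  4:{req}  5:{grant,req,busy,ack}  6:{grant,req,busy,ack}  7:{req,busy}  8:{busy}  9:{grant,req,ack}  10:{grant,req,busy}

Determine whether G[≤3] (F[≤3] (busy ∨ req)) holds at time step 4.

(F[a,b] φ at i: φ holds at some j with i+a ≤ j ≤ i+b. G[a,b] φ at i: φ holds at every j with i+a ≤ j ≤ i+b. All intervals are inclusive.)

Check F[≤3] (busy ∨ req) at every j in [4,7]:
  j=4: holds (witness at 4)
  j=5: holds (witness at 5)
  j=6: holds (witness at 6)
  j=7: holds (witness at 7)
All positions satisfy it → formula holds.

True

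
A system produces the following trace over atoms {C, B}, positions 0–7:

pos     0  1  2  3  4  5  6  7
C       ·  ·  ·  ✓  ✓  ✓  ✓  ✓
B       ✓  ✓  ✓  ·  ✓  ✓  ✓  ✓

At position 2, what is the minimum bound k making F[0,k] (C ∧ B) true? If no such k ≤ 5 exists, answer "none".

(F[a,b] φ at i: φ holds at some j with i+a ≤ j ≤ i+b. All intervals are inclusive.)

Scan j = 2,3,… for (C ∧ B):
  j=2: fails
  j=3: fails
  j=4: holds
First hit at j=4, so smallest k = 4-2 = 2.

2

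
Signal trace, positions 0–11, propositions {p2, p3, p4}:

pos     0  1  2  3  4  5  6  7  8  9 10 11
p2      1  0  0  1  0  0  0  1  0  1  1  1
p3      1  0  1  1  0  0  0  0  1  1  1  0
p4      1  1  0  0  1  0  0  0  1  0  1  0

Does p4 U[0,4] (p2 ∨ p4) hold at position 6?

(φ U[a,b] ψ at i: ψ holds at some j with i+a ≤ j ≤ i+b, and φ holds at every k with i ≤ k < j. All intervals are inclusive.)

No

Need some j in [6,10] with (p2 ∨ p4), and p4 at every k in [6,j-1].
  j=6: (p2 ∨ p4) false.
  j=7: (p2 ∨ p4) holds, but p4 fails at k=6 → not this j.
  j=8: (p2 ∨ p4) holds, but p4 fails at k=6 → not this j.
  j=9: (p2 ∨ p4) holds, but p4 fails at k=6 → not this j.
  j=10: (p2 ∨ p4) holds, but p4 fails at k=6 → not this j.
No j in the window works → until fails.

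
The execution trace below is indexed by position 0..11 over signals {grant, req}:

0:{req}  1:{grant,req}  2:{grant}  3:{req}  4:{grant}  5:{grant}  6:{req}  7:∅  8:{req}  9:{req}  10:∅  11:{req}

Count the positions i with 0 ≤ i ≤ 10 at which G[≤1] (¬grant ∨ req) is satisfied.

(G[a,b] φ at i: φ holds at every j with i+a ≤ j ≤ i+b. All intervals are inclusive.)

Evaluate at each i in [0,10]:
  i=0: ✓ (all of [0,1])
  i=1: ✗ (fails at j=2)
  i=2: ✗ (fails at j=2)
  i=3: ✗ (fails at j=4)
  i=4: ✗ (fails at j=4)
  i=5: ✗ (fails at j=5)
  i=6: ✓ (all of [6,7])
  i=7: ✓ (all of [7,8])
  i=8: ✓ (all of [8,9])
  i=9: ✓ (all of [9,10])
  i=10: ✓ (all of [10,11])
Positions where it holds: {0, 6, 7, 8, 9, 10} → 6.

6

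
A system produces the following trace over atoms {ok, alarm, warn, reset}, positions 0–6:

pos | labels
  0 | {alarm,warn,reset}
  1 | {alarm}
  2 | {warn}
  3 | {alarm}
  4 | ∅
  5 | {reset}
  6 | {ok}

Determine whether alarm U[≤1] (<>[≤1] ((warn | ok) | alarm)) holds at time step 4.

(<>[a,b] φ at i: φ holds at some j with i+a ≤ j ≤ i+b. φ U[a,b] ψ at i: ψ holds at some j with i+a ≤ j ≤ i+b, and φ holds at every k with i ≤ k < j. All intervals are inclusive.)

Need some j in [4,5] with <>[≤1] ((warn | ok) | alarm), and alarm at every k in [4,j-1].
  j=4: <>[≤1] ((warn | ok) | alarm) — fails (none in [4,5]).
  j=5: <>[≤1] ((warn | ok) | alarm) holds, but alarm fails at k=4 → not this j.
No j in the window works → until fails.

No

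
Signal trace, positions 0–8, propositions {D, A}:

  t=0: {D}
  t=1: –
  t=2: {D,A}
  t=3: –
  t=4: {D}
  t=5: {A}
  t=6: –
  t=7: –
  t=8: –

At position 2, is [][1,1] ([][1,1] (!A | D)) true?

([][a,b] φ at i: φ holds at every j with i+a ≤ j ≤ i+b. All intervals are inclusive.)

Check [][1,1] (!A | D) at every j in [3,3]:
  j=3: holds on [4,4]
All positions satisfy it → formula holds.

Yes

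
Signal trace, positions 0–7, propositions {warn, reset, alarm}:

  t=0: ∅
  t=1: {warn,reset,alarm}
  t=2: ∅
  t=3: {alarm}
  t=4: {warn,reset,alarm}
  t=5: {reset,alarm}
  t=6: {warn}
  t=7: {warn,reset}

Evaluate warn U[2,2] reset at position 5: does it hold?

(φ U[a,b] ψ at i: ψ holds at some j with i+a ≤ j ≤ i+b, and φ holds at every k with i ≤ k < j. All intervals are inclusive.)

Need some j in [7,7] with reset, and warn at every k in [5,j-1].
  j=7: reset holds, but warn fails at k=5 → not this j.
No j in the window works → until fails.

False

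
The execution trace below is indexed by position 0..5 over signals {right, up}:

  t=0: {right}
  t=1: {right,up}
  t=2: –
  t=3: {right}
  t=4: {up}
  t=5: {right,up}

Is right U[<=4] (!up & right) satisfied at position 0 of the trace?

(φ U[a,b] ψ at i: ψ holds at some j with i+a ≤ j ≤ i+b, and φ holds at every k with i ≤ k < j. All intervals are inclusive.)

Need some j in [0,4] with (!up & right), and right at every k in [0,j-1].
  j=0: (!up & right) holds; no prefix to check → satisfied.

Yes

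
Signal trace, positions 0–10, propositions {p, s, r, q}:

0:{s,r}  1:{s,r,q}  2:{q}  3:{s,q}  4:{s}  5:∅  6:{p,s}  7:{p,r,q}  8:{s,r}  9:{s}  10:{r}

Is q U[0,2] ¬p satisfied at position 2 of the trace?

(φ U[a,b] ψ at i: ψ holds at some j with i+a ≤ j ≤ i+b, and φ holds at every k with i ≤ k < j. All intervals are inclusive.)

Need some j in [2,4] with ¬p, and q at every k in [2,j-1].
  j=2: ¬p holds; no prefix to check → satisfied.

True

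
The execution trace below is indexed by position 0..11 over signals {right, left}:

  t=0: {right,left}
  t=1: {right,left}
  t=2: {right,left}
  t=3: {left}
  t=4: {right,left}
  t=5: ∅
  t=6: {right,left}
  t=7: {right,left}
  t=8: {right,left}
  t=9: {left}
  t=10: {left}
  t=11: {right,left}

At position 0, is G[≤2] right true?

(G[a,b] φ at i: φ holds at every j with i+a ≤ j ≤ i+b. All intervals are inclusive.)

Holds

Check right at every j in [0,2]:
  j=0: true
  j=1: true
  j=2: true
All positions satisfy it → formula holds.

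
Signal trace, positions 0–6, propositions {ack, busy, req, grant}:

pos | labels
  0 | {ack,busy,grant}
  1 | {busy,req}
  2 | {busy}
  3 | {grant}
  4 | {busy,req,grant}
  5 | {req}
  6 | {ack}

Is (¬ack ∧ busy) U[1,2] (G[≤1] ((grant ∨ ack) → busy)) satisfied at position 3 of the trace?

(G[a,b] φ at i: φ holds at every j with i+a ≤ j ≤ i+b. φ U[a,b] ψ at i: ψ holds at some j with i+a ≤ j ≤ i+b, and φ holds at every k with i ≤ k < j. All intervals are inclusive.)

Need some j in [4,5] with G[≤1] ((grant ∨ ack) → busy), and (¬ack ∧ busy) at every k in [3,j-1].
  j=4: G[≤1] ((grant ∨ ack) → busy) holds, but (¬ack ∧ busy) fails at k=3 → not this j.
  j=5: G[≤1] ((grant ∨ ack) → busy) — fails at 6.
No j in the window works → until fails.

False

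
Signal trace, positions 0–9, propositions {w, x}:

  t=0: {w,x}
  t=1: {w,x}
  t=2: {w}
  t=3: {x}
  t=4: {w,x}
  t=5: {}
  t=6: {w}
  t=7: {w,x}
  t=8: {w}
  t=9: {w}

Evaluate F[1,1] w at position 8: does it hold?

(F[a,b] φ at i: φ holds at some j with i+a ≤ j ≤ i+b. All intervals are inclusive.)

Check w at each j in [9,9]:
  j=9: true
Found at j=9 → formula holds.

True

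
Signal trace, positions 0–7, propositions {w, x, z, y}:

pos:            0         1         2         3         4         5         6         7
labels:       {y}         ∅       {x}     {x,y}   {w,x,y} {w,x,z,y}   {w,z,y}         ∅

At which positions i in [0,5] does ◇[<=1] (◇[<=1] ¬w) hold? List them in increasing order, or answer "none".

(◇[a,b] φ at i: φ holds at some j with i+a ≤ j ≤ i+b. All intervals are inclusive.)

0, 1, 2, 3, 5

Evaluate at each i in [0,5]:
  i=0: ✓ (witness j=0)
  i=1: ✓ (witness j=1)
  i=2: ✓ (witness j=2)
  i=3: ✓ (witness j=3)
  i=4: ✗ (none in [4,5])
  i=5: ✓ (witness j=6)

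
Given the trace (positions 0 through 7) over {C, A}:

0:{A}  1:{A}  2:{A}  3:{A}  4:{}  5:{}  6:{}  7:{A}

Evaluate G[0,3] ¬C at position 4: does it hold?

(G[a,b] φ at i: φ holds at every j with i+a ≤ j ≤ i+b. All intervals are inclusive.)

Check ¬C at every j in [4,7]:
  j=4: true
  j=5: true
  j=6: true
  j=7: true
All positions satisfy it → formula holds.

Holds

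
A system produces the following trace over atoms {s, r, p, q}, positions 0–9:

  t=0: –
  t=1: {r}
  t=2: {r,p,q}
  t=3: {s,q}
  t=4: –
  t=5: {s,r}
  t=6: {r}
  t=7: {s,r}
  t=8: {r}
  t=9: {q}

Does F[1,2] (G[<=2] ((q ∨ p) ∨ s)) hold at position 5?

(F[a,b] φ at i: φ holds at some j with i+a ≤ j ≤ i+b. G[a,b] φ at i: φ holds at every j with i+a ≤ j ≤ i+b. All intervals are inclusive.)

Check G[<=2] ((q ∨ p) ∨ s) at each j in [6,7]:
  j=6: fails at 6
  j=7: fails at 8
No position in the window satisfies it → formula fails.

No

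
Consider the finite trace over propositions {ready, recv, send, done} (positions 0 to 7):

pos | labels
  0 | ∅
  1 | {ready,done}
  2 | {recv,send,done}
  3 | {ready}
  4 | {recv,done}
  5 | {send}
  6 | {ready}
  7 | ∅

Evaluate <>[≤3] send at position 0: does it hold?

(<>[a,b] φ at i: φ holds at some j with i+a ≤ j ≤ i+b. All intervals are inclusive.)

Check send at each j in [0,3]:
  j=0: false
  j=1: false
  j=2: true
  j=3: false
Found at j=2 → formula holds.

Holds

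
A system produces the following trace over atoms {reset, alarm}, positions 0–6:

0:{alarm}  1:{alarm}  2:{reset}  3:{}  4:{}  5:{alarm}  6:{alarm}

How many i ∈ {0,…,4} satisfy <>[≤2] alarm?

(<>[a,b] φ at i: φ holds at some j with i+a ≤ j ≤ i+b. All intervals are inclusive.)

Evaluate at each i in [0,4]:
  i=0: ✓ (witness j=0)
  i=1: ✓ (witness j=1)
  i=2: ✗ (none in [2,4])
  i=3: ✓ (witness j=5)
  i=4: ✓ (witness j=5)
Positions where it holds: {0, 1, 3, 4} → 4.

4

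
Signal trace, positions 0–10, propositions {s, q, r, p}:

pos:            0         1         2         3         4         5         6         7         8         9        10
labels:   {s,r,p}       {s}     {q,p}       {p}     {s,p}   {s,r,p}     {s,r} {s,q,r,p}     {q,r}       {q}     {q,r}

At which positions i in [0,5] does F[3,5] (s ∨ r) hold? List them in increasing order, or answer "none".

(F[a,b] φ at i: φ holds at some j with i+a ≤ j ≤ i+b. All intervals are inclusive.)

Evaluate at each i in [0,5]:
  i=0: ✓ (witness j=4)
  i=1: ✓ (witness j=4)
  i=2: ✓ (witness j=5)
  i=3: ✓ (witness j=6)
  i=4: ✓ (witness j=7)
  i=5: ✓ (witness j=8)

0, 1, 2, 3, 4, 5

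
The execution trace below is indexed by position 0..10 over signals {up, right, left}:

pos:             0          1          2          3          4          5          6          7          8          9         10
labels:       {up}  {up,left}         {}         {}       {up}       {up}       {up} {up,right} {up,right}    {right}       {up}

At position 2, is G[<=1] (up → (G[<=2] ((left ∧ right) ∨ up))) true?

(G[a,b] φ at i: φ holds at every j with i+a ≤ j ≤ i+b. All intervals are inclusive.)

Yes

Check (up → (G[<=2] ((left ∧ right) ∨ up))) at every j in [2,3]:
  j=2: antecedent false → ✓
  j=3: antecedent false → ✓
All positions satisfy it → formula holds.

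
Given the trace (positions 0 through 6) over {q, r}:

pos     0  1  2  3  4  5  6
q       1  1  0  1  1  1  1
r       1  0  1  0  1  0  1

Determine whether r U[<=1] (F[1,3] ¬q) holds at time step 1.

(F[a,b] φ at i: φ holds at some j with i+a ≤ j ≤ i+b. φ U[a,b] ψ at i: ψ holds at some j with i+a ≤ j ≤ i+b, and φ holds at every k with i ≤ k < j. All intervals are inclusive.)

Need some j in [1,2] with F[1,3] ¬q, and r at every k in [1,j-1].
  j=1: F[1,3] ¬q holds; no prefix to check → satisfied.

True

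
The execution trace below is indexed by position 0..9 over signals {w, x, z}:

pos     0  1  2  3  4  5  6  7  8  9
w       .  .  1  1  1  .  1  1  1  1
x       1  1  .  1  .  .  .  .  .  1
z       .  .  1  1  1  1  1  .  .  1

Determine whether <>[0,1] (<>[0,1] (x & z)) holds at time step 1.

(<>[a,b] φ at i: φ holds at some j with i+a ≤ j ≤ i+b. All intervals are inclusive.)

Check <>[0,1] (x & z) at each j in [1,2]:
  j=1: fails (none in [1,2])
  j=2: holds (witness at 3)
Found at j=2 → formula holds.

Yes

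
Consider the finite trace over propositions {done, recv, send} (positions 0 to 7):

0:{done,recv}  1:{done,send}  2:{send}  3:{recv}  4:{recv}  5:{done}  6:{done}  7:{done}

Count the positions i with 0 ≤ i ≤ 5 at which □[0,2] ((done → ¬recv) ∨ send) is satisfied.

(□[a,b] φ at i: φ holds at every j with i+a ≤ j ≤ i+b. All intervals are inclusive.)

Evaluate at each i in [0,5]:
  i=0: ✗ (fails at j=0)
  i=1: ✓ (all of [1,3])
  i=2: ✓ (all of [2,4])
  i=3: ✓ (all of [3,5])
  i=4: ✓ (all of [4,6])
  i=5: ✓ (all of [5,7])
Positions where it holds: {1, 2, 3, 4, 5} → 5.

5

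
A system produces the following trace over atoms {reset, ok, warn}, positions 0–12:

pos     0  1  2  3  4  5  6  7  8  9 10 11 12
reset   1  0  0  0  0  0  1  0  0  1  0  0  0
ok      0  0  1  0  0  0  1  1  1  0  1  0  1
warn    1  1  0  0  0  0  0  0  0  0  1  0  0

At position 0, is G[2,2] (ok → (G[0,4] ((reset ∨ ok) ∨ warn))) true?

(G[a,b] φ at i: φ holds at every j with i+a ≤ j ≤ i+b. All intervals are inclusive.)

Check (ok → (G[0,4] ((reset ∨ ok) ∨ warn))) at every j in [2,2]:
  j=2: antecedent true; consequent fails at 3 → ✗
Fails at j=2 → formula fails.

Does not hold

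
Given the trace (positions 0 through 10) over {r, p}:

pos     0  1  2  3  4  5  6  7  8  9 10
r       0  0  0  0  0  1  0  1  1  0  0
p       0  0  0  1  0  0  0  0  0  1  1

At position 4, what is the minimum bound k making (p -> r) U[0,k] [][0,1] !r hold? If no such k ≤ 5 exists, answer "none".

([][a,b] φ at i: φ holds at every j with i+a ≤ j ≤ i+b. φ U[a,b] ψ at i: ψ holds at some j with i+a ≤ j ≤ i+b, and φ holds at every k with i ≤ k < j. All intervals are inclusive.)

5

Need earliest j ≥ 4 with [][0,1] !r, and (p -> r) at every k in [4,j-1].
  j=4: rhs fails.
  j=5: rhs fails.
  j=6: rhs fails.
  j=7: rhs fails.
  j=8: rhs fails.
  j=9: rhs holds; lhs holds on [4,8]. k = 5.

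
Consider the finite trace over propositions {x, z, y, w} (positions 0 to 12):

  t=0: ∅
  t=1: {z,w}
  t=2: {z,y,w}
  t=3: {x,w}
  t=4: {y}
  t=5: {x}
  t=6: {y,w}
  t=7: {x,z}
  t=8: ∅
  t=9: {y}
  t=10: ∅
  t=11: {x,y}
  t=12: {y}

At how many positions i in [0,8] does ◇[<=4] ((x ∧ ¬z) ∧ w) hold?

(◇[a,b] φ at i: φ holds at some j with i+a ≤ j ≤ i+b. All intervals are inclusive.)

Evaluate at each i in [0,8]:
  i=0: ✓ (witness j=3)
  i=1: ✓ (witness j=3)
  i=2: ✓ (witness j=3)
  i=3: ✓ (witness j=3)
  i=4: ✗ (none in [4,8])
  i=5: ✗ (none in [5,9])
  i=6: ✗ (none in [6,10])
  i=7: ✗ (none in [7,11])
  i=8: ✗ (none in [8,12])
Positions where it holds: {0, 1, 2, 3} → 4.

4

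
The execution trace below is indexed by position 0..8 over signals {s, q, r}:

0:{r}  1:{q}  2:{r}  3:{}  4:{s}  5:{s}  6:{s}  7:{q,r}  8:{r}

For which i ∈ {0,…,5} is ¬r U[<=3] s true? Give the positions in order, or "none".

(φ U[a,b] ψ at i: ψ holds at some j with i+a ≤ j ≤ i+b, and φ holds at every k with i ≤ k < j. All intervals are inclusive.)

3, 4, 5

Evaluate at each i in [0,5]:
  i=0: ✗ (no rhs in [0,3])
  i=1: ✗ (lhs fails at k=2 before rhs at j=4)
  i=2: ✗ (lhs fails at k=2 before rhs at j=4)
  i=3: ✓ (rhs at j=4; lhs holds on [3,3])
  i=4: ✓ (rhs at j=4)
  i=5: ✓ (rhs at j=5)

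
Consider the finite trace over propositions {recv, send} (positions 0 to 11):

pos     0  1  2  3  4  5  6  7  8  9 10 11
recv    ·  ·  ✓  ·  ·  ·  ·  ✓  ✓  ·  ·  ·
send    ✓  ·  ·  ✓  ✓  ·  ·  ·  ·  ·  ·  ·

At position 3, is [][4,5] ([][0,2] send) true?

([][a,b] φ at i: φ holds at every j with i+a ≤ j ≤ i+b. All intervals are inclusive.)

Check [][0,2] send at every j in [7,8]:
  j=7: fails at 7
  j=8: fails at 8
Fails at j=7 → formula fails.

False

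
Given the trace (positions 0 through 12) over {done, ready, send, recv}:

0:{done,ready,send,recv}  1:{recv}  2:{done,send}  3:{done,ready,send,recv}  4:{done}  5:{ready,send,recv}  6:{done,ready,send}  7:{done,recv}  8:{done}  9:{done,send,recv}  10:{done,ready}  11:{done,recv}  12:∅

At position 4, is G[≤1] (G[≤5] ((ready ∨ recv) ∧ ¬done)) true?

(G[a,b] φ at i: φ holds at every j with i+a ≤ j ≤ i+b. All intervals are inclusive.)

No

Check G[≤5] ((ready ∨ recv) ∧ ¬done) at every j in [4,5]:
  j=4: fails at 4
  j=5: fails at 6
Fails at j=4 → formula fails.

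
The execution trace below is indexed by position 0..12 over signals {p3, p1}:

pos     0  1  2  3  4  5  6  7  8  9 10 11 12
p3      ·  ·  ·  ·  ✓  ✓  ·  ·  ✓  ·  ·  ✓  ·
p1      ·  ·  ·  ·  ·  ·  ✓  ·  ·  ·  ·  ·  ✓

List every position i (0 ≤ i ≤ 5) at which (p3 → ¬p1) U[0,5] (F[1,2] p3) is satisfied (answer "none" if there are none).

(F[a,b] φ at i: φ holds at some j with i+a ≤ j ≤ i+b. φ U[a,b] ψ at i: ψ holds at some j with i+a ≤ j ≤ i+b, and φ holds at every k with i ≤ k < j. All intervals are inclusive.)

Evaluate at each i in [0,5]:
  i=0: ✓ (rhs at j=2; lhs holds on [0,1])
  i=1: ✓ (rhs at j=2; lhs holds on [1,1])
  i=2: ✓ (rhs at j=2)
  i=3: ✓ (rhs at j=3)
  i=4: ✓ (rhs at j=4)
  i=5: ✓ (rhs at j=6; lhs holds on [5,5])

0, 1, 2, 3, 4, 5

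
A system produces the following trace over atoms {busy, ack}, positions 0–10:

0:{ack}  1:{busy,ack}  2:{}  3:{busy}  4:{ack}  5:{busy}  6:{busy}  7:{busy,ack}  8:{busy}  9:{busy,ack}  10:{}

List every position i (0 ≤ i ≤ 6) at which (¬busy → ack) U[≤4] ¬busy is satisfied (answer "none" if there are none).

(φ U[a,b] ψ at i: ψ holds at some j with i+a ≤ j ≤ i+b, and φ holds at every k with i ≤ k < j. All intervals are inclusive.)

Evaluate at each i in [0,6]:
  i=0: ✓ (rhs at j=0)
  i=1: ✓ (rhs at j=2; lhs holds on [1,1])
  i=2: ✓ (rhs at j=2)
  i=3: ✓ (rhs at j=4; lhs holds on [3,3])
  i=4: ✓ (rhs at j=4)
  i=5: ✗ (no rhs in [5,9])
  i=6: ✓ (rhs at j=10; lhs holds on [6,9])

0, 1, 2, 3, 4, 6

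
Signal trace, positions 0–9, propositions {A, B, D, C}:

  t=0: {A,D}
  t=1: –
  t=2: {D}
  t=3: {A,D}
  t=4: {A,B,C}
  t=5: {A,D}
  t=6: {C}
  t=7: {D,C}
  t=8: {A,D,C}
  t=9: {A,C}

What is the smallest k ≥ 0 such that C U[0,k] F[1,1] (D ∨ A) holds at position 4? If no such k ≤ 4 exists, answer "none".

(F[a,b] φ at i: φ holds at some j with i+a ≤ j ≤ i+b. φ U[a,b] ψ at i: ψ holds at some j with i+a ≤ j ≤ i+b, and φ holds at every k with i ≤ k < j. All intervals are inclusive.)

Need earliest j ≥ 4 with F[1,1] (D ∨ A), and C at every k in [4,j-1].
  j=4: rhs holds (empty prefix). k = 0.

0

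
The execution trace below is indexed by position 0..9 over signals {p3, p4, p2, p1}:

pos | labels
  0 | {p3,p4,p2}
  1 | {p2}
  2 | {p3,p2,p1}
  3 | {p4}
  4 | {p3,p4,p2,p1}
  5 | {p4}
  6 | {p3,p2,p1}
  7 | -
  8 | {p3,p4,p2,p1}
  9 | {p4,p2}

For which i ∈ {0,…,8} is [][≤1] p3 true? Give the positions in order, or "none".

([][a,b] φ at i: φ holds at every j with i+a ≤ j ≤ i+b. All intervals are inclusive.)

Evaluate at each i in [0,8]:
  i=0: ✗ (fails at j=1)
  i=1: ✗ (fails at j=1)
  i=2: ✗ (fails at j=3)
  i=3: ✗ (fails at j=3)
  i=4: ✗ (fails at j=5)
  i=5: ✗ (fails at j=5)
  i=6: ✗ (fails at j=7)
  i=7: ✗ (fails at j=7)
  i=8: ✗ (fails at j=9)

none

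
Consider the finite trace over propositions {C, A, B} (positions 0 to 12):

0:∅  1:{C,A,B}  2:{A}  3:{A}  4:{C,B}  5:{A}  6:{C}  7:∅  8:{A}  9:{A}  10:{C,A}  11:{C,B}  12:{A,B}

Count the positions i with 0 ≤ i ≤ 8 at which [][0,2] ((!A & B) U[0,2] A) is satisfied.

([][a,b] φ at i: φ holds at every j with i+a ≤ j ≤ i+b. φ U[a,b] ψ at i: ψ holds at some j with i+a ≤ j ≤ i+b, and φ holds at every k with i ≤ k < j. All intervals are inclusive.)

Evaluate at each i in [0,8]:
  i=0: ✗ (fails at j=0)
  i=1: ✓ (all of [1,3])
  i=2: ✓ (all of [2,4])
  i=3: ✓ (all of [3,5])
  i=4: ✗ (fails at j=6)
  i=5: ✗ (fails at j=6)
  i=6: ✗ (fails at j=6)
  i=7: ✗ (fails at j=7)
  i=8: ✓ (all of [8,10])
Positions where it holds: {1, 2, 3, 8} → 4.

4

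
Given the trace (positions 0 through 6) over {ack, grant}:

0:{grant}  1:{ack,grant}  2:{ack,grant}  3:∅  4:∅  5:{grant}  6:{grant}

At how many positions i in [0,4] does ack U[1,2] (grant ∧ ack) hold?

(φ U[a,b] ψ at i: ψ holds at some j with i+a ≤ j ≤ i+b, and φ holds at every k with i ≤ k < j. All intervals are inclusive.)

Evaluate at each i in [0,4]:
  i=0: ✗ (lhs fails at k=0 before rhs at j=1)
  i=1: ✓ (rhs at j=2; lhs holds on [1,1])
  i=2: ✗ (no rhs in [3,4])
  i=3: ✗ (no rhs in [4,5])
  i=4: ✗ (no rhs in [5,6])
Positions where it holds: {1} → 1.

1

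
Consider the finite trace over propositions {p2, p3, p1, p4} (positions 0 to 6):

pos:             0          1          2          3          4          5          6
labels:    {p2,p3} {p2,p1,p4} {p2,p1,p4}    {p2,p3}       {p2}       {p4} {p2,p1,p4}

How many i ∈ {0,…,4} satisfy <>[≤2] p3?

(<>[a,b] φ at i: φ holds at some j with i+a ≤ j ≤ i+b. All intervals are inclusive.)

Evaluate at each i in [0,4]:
  i=0: ✓ (witness j=0)
  i=1: ✓ (witness j=3)
  i=2: ✓ (witness j=3)
  i=3: ✓ (witness j=3)
  i=4: ✗ (none in [4,6])
Positions where it holds: {0, 1, 2, 3} → 4.

4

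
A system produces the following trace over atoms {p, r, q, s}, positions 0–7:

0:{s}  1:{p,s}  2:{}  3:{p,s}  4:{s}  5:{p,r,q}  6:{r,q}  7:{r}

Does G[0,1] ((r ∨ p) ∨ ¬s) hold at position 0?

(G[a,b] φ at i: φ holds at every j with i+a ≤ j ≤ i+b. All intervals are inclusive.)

Check ((r ∨ p) ∨ ¬s) at every j in [0,1]:
  j=0: false
  j=1: true
Fails at j=0 → formula fails.

No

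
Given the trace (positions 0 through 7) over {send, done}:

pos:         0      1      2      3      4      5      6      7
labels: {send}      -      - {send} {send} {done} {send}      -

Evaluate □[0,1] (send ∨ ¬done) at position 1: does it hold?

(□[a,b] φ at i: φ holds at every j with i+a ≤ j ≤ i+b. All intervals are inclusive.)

Check (send ∨ ¬done) at every j in [1,2]:
  j=1: true
  j=2: true
All positions satisfy it → formula holds.

True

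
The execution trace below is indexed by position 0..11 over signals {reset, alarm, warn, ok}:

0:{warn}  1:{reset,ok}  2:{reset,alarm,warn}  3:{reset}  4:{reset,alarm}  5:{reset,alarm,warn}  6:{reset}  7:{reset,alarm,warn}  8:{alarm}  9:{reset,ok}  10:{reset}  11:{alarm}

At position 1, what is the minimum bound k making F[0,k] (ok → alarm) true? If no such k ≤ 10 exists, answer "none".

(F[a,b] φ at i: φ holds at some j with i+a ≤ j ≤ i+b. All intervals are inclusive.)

1

Scan j = 1,2,… for (ok → alarm):
  j=1: fails
  j=2: holds
First hit at j=2, so smallest k = 2-1 = 1.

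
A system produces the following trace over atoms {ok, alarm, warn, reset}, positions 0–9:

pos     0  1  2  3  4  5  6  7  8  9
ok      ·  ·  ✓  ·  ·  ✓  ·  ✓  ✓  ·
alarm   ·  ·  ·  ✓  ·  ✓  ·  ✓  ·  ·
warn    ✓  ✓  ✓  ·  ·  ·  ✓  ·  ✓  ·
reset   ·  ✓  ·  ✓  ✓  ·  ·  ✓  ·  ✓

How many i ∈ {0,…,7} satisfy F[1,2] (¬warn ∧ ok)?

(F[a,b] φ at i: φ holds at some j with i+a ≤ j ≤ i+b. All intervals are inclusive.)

4

Evaluate at each i in [0,7]:
  i=0: ✗ (none in [1,2])
  i=1: ✗ (none in [2,3])
  i=2: ✗ (none in [3,4])
  i=3: ✓ (witness j=5)
  i=4: ✓ (witness j=5)
  i=5: ✓ (witness j=7)
  i=6: ✓ (witness j=7)
  i=7: ✗ (none in [8,9])
Positions where it holds: {3, 4, 5, 6} → 4.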